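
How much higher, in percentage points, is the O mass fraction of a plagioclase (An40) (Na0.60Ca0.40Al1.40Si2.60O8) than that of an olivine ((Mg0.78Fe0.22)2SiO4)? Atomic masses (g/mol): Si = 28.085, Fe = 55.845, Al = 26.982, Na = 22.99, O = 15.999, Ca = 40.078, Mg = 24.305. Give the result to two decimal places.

6.25 percentage points

O in Na0.60Ca0.40Al1.40Si2.60O8: molar mass 268.613 g/mol; 8×15.999 = 127.992 g → 47.65 wt%.
O in (Mg0.78Fe0.22)2SiO4: molar mass 154.569 g/mol; 4×15.999 = 63.996 g → 41.40 wt%.
Difference = 47.65 − 41.40 = 6.25 percentage points.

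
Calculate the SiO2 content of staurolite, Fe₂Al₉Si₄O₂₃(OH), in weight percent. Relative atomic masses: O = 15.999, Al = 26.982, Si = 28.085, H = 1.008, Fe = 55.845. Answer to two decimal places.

28.21 wt%

Molar mass of Fe₂Al₉Si₄O₂₃(OH) = 2×55.845 + 9×26.982 + 4×28.085 + 24×15.999 + 1×1.008 = 851.852 g/mol.
Each formula unit contains 4 Si, equivalent to 4/1 = 4.0000 mol SiO2.
M(SiO2) = 1×28.085 + 2×15.999 = 60.083 g/mol.
Mass of SiO2 per formula unit = 4.0000 × 60.083 = 240.332 g.
SiO2 wt% = 240.332 / 851.852 × 100 = 28.21%.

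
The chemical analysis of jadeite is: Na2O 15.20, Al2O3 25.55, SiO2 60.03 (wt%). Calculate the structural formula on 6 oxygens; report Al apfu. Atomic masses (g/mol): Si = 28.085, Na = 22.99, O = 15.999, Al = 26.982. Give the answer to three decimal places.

1.004 Al apfu

Na2O: 15.20/61.979 = 0.24524 mol → 0.49048 mol Na, 0.24524 mol O.
Al2O3: 25.55/101.961 = 0.25059 mol → 0.50118 mol Al, 0.75177 mol O.
SiO2: 60.03/60.083 = 0.99912 mol → 0.99912 mol Si, 1.99824 mol O.
Total oxygen = 2.99525 mol. Normalization factor = 6/2.99525 = 2.00317.
Al per 6 O = 0.50118 × 2.00317 = 1.004.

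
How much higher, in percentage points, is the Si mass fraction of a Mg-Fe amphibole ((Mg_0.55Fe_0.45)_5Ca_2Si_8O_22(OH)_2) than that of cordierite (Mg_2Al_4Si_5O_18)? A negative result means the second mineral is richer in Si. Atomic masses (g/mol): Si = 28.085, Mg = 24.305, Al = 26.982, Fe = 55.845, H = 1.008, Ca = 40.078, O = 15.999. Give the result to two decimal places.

Si in (Mg_0.55Fe_0.45)_5Ca_2Si_8O_22(OH)_2: molar mass 883.318 g/mol; 8×28.085 = 224.680 g → 25.44 wt%.
Si in Mg_2Al_4Si_5O_18: molar mass 584.945 g/mol; 5×28.085 = 140.425 g → 24.01 wt%.
Difference = 25.44 − 24.01 = 1.43 percentage points.

1.43 percentage points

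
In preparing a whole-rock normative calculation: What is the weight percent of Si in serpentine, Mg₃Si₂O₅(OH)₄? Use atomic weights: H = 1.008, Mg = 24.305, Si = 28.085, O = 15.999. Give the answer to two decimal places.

20.27 mass %

M(Mg₃Si₂O₅(OH)₄) = 277.108 g/mol.
Si contributes 2 × 28.085 = 56.170 g per mole.
56.170/277.108 = 0.2027 → 20.27%.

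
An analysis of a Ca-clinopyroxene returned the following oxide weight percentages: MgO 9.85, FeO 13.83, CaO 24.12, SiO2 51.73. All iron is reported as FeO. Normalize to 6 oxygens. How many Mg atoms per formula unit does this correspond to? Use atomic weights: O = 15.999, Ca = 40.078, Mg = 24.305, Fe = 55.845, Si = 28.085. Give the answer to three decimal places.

0.566 Mg apfu

MgO (M=40.304): mol = 0.24439; Mg = 0.24439, O = 0.24439.
FeO (M=71.844): mol = 0.19250; Fe = 0.19250, O = 0.19250.
CaO (M=56.077): mol = 0.43012; Ca = 0.43012, O = 0.43012.
SiO2 (M=60.083): mol = 0.86098; Si = 0.86098, O = 1.72196.
ΣO = 2.58897; factor = 6/ΣO = 2.31752.
Mg apfu = 0.24439 × 2.31752 = 0.566.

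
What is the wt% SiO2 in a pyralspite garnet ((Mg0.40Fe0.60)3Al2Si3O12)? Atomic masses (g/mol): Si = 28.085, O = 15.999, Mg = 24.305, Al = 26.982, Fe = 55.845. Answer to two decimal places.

Formula mass = 459.894 g/mol.
3 Si → 3.0000 mol SiO2 per formula unit; M(SiO2) = 60.083, so SiO2 mass = 180.249 g.
180.249/459.894 × 100 = 39.19 wt%.

39.19 wt%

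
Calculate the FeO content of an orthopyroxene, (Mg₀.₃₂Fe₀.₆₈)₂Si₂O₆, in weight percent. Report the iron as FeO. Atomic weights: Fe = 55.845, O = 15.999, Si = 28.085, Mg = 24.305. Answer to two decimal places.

M((Mg₀.₃₂Fe₀.₆₈)₂Si₂O₆) = 243.668 g/mol; M(FeO) = 71.844 g/mol.
Moles FeO per formula unit = 1.36 Fe ÷ 1 = 1.3600.
FeO fraction = (1.3600 × 71.844) / 243.668 = 97.708/243.668 = 0.4010.

40.10 wt%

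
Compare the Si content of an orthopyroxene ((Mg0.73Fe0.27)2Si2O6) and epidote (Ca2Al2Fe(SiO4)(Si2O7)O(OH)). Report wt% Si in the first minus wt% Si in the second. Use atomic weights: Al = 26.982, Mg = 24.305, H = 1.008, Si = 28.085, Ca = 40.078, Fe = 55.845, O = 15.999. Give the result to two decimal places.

8.35 percentage points

First mineral: 56.170 g Si in 217.806 g formula = 25.79 wt% Si.
Second mineral: 84.255 g Si in 483.215 g formula = 17.44 wt% Si.
25.79% − 17.44% gives a difference of 8.35 percentage points.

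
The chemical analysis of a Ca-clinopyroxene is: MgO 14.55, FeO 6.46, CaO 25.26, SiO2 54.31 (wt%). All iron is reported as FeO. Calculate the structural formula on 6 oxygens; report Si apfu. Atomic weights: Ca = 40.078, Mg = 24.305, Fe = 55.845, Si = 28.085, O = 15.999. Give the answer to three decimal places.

MgO (M=40.304): mol = 0.36101; Mg = 0.36101, O = 0.36101.
FeO (M=71.844): mol = 0.08992; Fe = 0.08992, O = 0.08992.
CaO (M=56.077): mol = 0.45045; Ca = 0.45045, O = 0.45045.
SiO2 (M=60.083): mol = 0.90392; Si = 0.90392, O = 1.80784.
ΣO = 2.70922; factor = 6/ΣO = 2.21466.
Si apfu = 0.90392 × 2.21466 = 2.002.

2.002 Si apfu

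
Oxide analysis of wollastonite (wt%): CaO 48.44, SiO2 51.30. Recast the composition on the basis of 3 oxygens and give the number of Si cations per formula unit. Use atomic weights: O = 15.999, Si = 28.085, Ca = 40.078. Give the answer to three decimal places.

48.44 wt% CaO ÷ 56.077 g/mol = 0.86381 mol, giving 0.86381 Ca and 0.86381 O.
51.30 wt% SiO2 ÷ 60.083 g/mol = 0.85382 mol, giving 0.85382 Si and 1.70764 O.
Oxygen sums to 2.57145; scaling by 3/2.57145 = 1.16666 puts the formula on 3 O.
Si: 0.85382 × 1.16666 = 0.996 atoms per formula unit.

0.996 Si apfu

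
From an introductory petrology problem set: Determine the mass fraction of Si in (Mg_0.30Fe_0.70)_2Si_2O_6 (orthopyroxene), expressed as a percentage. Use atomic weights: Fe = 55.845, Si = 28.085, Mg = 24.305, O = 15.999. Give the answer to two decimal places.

Formula mass = 0.60·24.305 + 1.40·55.845 + 2·28.085 + 6·15.999 = 244.930 g/mol, of which 56.170 g is Si.
So Si makes up 56.170/244.930 = 0.2293 of the mass, i.e. 22.93%.

22.93 wt%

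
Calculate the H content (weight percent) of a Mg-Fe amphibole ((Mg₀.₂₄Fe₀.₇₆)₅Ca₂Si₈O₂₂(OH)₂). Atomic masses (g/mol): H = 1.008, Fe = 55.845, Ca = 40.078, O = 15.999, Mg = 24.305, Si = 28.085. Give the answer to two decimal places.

0.22 weight percent

M((Mg₀.₂₄Fe₀.₇₆)₅Ca₂Si₈O₂₂(OH)₂) = 932.205 g/mol.
H contributes 2 × 1.008 = 2.016 g per mole.
2.016/932.205 = 0.0022 → 0.22%.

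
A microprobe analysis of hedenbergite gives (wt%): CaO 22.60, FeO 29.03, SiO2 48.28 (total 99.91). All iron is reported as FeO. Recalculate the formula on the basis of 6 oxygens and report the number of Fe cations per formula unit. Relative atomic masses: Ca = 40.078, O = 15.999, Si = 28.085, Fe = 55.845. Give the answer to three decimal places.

1.004 Fe apfu

22.60 wt% CaO ÷ 56.077 g/mol = 0.40302 mol, giving 0.40302 Ca and 0.40302 O.
29.03 wt% FeO ÷ 71.844 g/mol = 0.40407 mol, giving 0.40407 Fe and 0.40407 O.
48.28 wt% SiO2 ÷ 60.083 g/mol = 0.80356 mol, giving 0.80356 Si and 1.60712 O.
Oxygen sums to 2.41421; scaling by 6/2.41421 = 2.48529 puts the formula on 6 O.
Fe: 0.40407 × 2.48529 = 1.004 atoms per formula unit.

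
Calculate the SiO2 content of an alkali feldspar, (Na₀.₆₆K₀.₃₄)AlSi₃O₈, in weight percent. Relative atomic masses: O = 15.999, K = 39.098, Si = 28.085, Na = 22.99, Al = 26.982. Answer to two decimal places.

67.33 wt%

Molar mass of (Na₀.₆₆K₀.₃₄)AlSi₃O₈ = 0.66·22.99 + 0.34·39.098 + 1·26.982 + 3·28.085 + 8·15.999 = 267.696 g/mol.
Each formula unit contains 3 Si, equivalent to 3/1 = 3.0000 mol SiO2.
M(SiO2) = 1×28.085 + 2×15.999 = 60.083 g/mol.
Mass of SiO2 per formula unit = 3.0000 × 60.083 = 180.249 g.
SiO2 wt% = 180.249 / 267.696 × 100 = 67.33%.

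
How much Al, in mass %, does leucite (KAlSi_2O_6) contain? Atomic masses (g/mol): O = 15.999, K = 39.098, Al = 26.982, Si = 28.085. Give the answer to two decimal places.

12.36 mass %

Molar mass of KAlSi_2O_6: 1·39.098 + 1·26.982 + 2·28.085 + 6·15.999 = 218.244 g/mol.
Mass of Al per formula unit: 1 × 26.982 = 26.982 g.
Weight fraction Al = 26.982 / 218.244 = 0.1236.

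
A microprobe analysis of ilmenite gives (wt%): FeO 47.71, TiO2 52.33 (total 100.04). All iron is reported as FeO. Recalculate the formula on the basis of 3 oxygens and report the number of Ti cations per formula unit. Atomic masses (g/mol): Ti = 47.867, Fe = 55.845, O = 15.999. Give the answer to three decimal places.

FeO (M=71.844): mol = 0.66408; Fe = 0.66408, O = 0.66408.
TiO2 (M=79.865): mol = 0.65523; Ti = 0.65523, O = 1.31046.
ΣO = 1.97454; factor = 3/ΣO = 1.51934.
Ti apfu = 0.65523 × 1.51934 = 0.996.

0.996 Ti apfu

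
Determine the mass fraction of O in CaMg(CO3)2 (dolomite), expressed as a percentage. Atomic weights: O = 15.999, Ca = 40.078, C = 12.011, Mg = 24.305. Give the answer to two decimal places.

52.06 weight percent

Molar mass of CaMg(CO3)2: 1*40.078 + 1*24.305 + 2*12.011 + 6*15.999 = 184.399 g/mol.
Mass of O per formula unit: 6 × 15.999 = 95.994 g.
Weight fraction O = 95.994 / 184.399 = 0.5206.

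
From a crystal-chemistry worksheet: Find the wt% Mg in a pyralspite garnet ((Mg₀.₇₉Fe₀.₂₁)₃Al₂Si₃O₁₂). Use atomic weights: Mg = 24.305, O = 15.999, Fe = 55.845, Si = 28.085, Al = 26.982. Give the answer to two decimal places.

13.62 mass %

Formula mass = 2.37*24.305 + 0.63*55.845 + 2*26.982 + 3*28.085 + 12*15.999 = 422.992 g/mol, of which 57.603 g is Mg.
So Mg makes up 57.603/422.992 = 0.1362 of the mass, i.e. 13.62%.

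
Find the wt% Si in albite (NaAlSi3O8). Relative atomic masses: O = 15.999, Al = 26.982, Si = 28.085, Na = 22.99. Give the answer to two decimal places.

Molar mass of NaAlSi3O8: 1·22.99 + 1·26.982 + 3·28.085 + 8·15.999 = 262.219 g/mol.
Mass of Si per formula unit: 3 × 28.085 = 84.255 g.
Weight fraction Si = 84.255 / 262.219 = 0.3213.

32.13 weight percent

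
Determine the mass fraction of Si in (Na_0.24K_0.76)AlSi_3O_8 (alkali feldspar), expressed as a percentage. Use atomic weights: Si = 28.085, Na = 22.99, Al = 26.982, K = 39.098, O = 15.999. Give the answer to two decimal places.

30.70 wt%

M((Na_0.24K_0.76)AlSi_3O_8) = 274.461 g/mol.
Si contributes 3 × 28.085 = 84.255 g per mole.
84.255/274.461 = 0.3070 → 30.70%.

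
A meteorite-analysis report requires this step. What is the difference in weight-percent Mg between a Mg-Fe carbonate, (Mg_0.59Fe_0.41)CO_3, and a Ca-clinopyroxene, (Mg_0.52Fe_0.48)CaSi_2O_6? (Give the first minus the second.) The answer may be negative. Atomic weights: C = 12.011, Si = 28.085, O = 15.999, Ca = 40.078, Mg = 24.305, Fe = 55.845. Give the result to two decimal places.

9.29 percentage points

First mineral: 14.340 g Mg in 97.244 g formula = 14.75 wt% Mg.
Second mineral: 12.639 g Mg in 231.686 g formula = 5.46 wt% Mg.
14.75% − 5.46% gives a difference of 9.29 percentage points.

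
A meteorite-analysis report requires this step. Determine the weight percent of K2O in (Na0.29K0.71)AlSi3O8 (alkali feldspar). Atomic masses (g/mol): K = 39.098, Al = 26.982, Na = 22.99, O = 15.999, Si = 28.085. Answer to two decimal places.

Formula mass = 273.656 g/mol.
0.71 K → 0.3550 mol K2O per formula unit; M(K2O) = 94.195, so K2O mass = 33.439 g.
33.439/273.656 × 100 = 12.22 wt%.

12.22 wt%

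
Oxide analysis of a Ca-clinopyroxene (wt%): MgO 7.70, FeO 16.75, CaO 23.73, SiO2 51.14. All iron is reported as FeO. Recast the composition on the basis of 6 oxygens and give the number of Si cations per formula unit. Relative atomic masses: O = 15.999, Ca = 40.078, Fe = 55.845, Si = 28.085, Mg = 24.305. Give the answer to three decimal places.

MgO: 7.70/40.304 = 0.19105 mol → 0.19105 mol Mg, 0.19105 mol O.
FeO: 16.75/71.844 = 0.23314 mol → 0.23314 mol Fe, 0.23314 mol O.
CaO: 23.73/56.077 = 0.42317 mol → 0.42317 mol Ca, 0.42317 mol O.
SiO2: 51.14/60.083 = 0.85116 mol → 0.85116 mol Si, 1.70232 mol O.
Total oxygen = 2.54968 mol. Normalization factor = 6/2.54968 = 2.35324.
Si per 6 O = 0.85116 × 2.35324 = 2.003.

2.003 Si apfu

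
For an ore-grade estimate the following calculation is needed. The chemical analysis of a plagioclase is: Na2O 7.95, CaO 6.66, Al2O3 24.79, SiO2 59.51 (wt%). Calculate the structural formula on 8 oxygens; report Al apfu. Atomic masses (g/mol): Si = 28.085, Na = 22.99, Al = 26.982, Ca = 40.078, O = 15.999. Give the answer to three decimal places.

1.315 Al apfu

Na2O (M=61.979): mol = 0.12827; Na = 0.25654, O = 0.12827.
CaO (M=56.077): mol = 0.11877; Ca = 0.11877, O = 0.11877.
Al2O3 (M=101.961): mol = 0.24313; Al = 0.48626, O = 0.72939.
SiO2 (M=60.083): mol = 0.99046; Si = 0.99046, O = 1.98092.
ΣO = 2.95735; factor = 8/ΣO = 2.70512.
Al apfu = 0.48626 × 2.70512 = 1.315.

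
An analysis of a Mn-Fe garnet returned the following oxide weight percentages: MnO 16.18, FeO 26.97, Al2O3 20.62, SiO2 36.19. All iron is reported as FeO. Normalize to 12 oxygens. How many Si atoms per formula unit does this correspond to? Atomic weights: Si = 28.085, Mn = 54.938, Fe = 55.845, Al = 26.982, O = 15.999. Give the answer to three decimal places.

2.993 Si apfu

MnO (M=70.937): mol = 0.22809; Mn = 0.22809, O = 0.22809.
FeO (M=71.844): mol = 0.37540; Fe = 0.37540, O = 0.37540.
Al2O3 (M=101.961): mol = 0.20223; Al = 0.40446, O = 0.60669.
SiO2 (M=60.083): mol = 0.60233; Si = 0.60233, O = 1.20466.
ΣO = 2.41484; factor = 12/ΣO = 4.96927.
Si apfu = 0.60233 × 4.96927 = 2.993.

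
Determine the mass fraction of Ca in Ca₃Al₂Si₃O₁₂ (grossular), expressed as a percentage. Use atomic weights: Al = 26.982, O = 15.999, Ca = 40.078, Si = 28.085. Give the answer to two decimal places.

Molar mass of Ca₃Al₂Si₃O₁₂: 3×40.078 + 2×26.982 + 3×28.085 + 12×15.999 = 450.441 g/mol.
Mass of Ca per formula unit: 3 × 40.078 = 120.234 g.
Weight fraction Ca = 120.234 / 450.441 = 0.2669.

26.69 weight percent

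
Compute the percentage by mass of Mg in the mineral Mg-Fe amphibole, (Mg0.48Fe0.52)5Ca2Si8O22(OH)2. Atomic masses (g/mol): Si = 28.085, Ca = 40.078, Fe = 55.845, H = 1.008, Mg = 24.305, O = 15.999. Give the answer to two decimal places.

Molar mass of (Mg0.48Fe0.52)5Ca2Si8O22(OH)2: 2.40×24.305 + 2.60×55.845 + 2×40.078 + 8×28.085 + 24×15.999 + 2×1.008 = 894.357 g/mol.
Mass of Mg per formula unit: 2.40 × 24.305 = 58.332 g.
Weight fraction Mg = 58.332 / 894.357 = 0.0652.

6.52 weight percent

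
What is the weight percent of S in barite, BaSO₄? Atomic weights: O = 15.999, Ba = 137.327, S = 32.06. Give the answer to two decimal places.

13.74 weight percent

M(BaSO₄) = 233.383 g/mol.
S contributes 1 × 32.06 = 32.060 g per mole.
32.060/233.383 = 0.1374 → 13.74%.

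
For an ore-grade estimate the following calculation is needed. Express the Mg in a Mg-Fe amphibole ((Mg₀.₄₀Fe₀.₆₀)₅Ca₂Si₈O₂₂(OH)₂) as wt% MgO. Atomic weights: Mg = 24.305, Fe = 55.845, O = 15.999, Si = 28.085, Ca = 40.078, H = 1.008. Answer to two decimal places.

8.89 wt%

Formula mass = 906.973 g/mol.
2 Mg → 2.0000 mol MgO per formula unit; M(MgO) = 40.304, so MgO mass = 80.608 g.
80.608/906.973 × 100 = 8.89 wt%.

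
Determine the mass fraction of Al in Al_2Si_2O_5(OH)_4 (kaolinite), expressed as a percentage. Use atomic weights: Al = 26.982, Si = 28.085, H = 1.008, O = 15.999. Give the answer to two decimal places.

20.90 weight percent

Formula mass = 2·26.982 + 2·28.085 + 9·15.999 + 4·1.008 = 258.157 g/mol, of which 53.964 g is Al.
So Al makes up 53.964/258.157 = 0.2090 of the mass, i.e. 20.90%.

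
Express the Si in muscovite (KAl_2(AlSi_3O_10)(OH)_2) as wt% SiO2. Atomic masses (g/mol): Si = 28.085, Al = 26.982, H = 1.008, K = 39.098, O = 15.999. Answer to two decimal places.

Molar mass of KAl_2(AlSi_3O_10)(OH)_2 = 1×39.098 + 3×26.982 + 3×28.085 + 12×15.999 + 2×1.008 = 398.303 g/mol.
Each formula unit contains 3 Si, equivalent to 3/1 = 3.0000 mol SiO2.
M(SiO2) = 1×28.085 + 2×15.999 = 60.083 g/mol.
Mass of SiO2 per formula unit = 3.0000 × 60.083 = 180.249 g.
SiO2 wt% = 180.249 / 398.303 × 100 = 45.25%.

45.25 wt%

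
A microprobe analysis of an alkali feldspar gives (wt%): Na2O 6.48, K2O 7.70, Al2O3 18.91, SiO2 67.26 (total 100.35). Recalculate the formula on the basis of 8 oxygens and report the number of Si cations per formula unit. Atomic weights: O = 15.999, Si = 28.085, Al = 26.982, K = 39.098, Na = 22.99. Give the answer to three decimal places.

6.48 wt% Na2O ÷ 61.979 g/mol = 0.10455 mol, giving 0.20910 Na and 0.10455 O.
7.70 wt% K2O ÷ 94.195 g/mol = 0.08175 mol, giving 0.16350 K and 0.08175 O.
18.91 wt% Al2O3 ÷ 101.961 g/mol = 0.18546 mol, giving 0.37092 Al and 0.55638 O.
67.26 wt% SiO2 ÷ 60.083 g/mol = 1.11945 mol, giving 1.11945 Si and 2.23890 O.
Oxygen sums to 2.98158; scaling by 8/2.98158 = 2.68314 puts the formula on 8 O.
Si: 1.11945 × 2.68314 = 3.004 atoms per formula unit.

3.004 Si apfu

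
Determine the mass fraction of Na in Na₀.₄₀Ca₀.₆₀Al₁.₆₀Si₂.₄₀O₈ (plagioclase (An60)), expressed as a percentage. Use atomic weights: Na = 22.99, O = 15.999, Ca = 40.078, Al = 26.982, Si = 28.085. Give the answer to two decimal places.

Molar mass of Na₀.₄₀Ca₀.₆₀Al₁.₆₀Si₂.₄₀O₈: 0.40·22.99 + 0.60·40.078 + 1.60·26.982 + 2.40·28.085 + 8·15.999 = 271.810 g/mol.
Mass of Na per formula unit: 0.40 × 22.99 = 9.196 g.
Weight fraction Na = 9.196 / 271.810 = 0.0338.

3.38 mass %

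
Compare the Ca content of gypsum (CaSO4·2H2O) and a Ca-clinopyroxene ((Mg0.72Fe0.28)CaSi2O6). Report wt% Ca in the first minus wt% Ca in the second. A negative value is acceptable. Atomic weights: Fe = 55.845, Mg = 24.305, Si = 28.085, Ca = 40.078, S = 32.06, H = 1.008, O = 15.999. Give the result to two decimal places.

5.50 percentage points

First mineral: 40.078 g Ca in 172.164 g formula = 23.28 wt% Ca.
Second mineral: 40.078 g Ca in 225.378 g formula = 17.78 wt% Ca.
23.28% − 17.78% gives a difference of 5.50 percentage points.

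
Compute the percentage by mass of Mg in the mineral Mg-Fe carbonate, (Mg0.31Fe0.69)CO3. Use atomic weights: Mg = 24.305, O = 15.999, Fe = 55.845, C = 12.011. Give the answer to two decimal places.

Molar mass of (Mg0.31Fe0.69)CO3: 0.31×24.305 + 0.69×55.845 + 1×12.011 + 3×15.999 = 106.076 g/mol.
Mass of Mg per formula unit: 0.31 × 24.305 = 7.535 g.
Weight fraction Mg = 7.535 / 106.076 = 0.0710.

7.10 weight percent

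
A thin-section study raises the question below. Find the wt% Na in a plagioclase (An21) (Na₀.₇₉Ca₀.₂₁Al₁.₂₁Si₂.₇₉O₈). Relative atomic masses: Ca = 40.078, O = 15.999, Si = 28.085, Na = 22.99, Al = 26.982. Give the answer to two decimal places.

6.84 weight percent

M(Na₀.₇₉Ca₀.₂₁Al₁.₂₁Si₂.₇₉O₈) = 265.576 g/mol.
Na contributes 0.79 × 22.99 = 18.162 g per mole.
18.162/265.576 = 0.0684 → 6.84%.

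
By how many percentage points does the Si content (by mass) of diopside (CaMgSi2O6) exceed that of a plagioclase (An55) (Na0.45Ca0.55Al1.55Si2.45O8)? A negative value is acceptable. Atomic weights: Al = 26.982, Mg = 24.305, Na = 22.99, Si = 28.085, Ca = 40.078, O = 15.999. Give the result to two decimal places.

0.55 percentage points

First mineral: 56.170 g Si in 216.547 g formula = 25.94 wt% Si.
Second mineral: 68.808 g Si in 271.011 g formula = 25.39 wt% Si.
25.94% − 25.39% gives a difference of 0.55 percentage points.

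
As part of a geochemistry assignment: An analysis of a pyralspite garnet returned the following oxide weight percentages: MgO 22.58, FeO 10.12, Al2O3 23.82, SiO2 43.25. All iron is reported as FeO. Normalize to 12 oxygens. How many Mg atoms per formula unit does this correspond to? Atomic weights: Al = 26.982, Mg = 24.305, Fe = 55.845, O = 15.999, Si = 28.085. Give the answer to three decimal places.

2.366 Mg apfu

MgO (M=40.304): mol = 0.56024; Mg = 0.56024, O = 0.56024.
FeO (M=71.844): mol = 0.14086; Fe = 0.14086, O = 0.14086.
Al2O3 (M=101.961): mol = 0.23362; Al = 0.46724, O = 0.70086.
SiO2 (M=60.083): mol = 0.71984; Si = 0.71984, O = 1.43968.
ΣO = 2.84164; factor = 12/ΣO = 4.22291.
Mg apfu = 0.56024 × 4.22291 = 2.366.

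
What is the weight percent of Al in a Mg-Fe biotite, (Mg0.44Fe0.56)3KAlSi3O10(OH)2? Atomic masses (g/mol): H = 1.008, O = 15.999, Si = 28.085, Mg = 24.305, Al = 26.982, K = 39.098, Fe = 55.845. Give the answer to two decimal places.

5.74 wt%

Formula mass = 1.32×24.305 + 1.68×55.845 + 1×39.098 + 1×26.982 + 3×28.085 + 12×15.999 + 2×1.008 = 470.241 g/mol, of which 26.982 g is Al.
So Al makes up 26.982/470.241 = 0.0574 of the mass, i.e. 5.74%.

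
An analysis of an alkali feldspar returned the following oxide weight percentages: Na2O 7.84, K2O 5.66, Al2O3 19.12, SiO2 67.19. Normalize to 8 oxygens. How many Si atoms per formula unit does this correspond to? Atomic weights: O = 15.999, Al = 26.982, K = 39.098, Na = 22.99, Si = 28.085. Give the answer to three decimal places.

2.996 Si apfu

Na2O (M=61.979): mol = 0.12649; Na = 0.25298, O = 0.12649.
K2O (M=94.195): mol = 0.06009; K = 0.12018, O = 0.06009.
Al2O3 (M=101.961): mol = 0.18752; Al = 0.37504, O = 0.56256.
SiO2 (M=60.083): mol = 1.11829; Si = 1.11829, O = 2.23658.
ΣO = 2.98572; factor = 8/ΣO = 2.67942.
Si apfu = 1.11829 × 2.67942 = 2.996.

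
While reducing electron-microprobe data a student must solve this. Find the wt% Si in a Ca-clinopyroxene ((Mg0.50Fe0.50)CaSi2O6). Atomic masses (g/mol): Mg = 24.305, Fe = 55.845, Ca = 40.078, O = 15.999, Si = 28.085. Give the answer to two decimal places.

24.18 wt%

Formula mass = 0.50*24.305 + 0.50*55.845 + 1*40.078 + 2*28.085 + 6*15.999 = 232.317 g/mol, of which 56.170 g is Si.
So Si makes up 56.170/232.317 = 0.2418 of the mass, i.e. 24.18%.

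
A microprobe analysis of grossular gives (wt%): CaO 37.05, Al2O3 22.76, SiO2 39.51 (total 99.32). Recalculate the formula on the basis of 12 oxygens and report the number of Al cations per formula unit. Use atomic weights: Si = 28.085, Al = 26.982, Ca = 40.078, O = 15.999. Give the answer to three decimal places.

2.025 Al apfu

37.05 wt% CaO ÷ 56.077 g/mol = 0.66070 mol, giving 0.66070 Ca and 0.66070 O.
22.76 wt% Al2O3 ÷ 101.961 g/mol = 0.22322 mol, giving 0.44644 Al and 0.66966 O.
39.51 wt% SiO2 ÷ 60.083 g/mol = 0.65759 mol, giving 0.65759 Si and 1.31518 O.
Oxygen sums to 2.64554; scaling by 12/2.64554 = 4.53594 puts the formula on 12 O.
Al: 0.44644 × 4.53594 = 2.025 atoms per formula unit.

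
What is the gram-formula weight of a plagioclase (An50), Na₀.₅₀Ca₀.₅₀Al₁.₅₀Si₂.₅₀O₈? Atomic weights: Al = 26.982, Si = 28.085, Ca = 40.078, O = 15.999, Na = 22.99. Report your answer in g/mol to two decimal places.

Na: 0.50 × 22.99 = 11.4950
Ca: 0.50 × 40.078 = 20.0390
Al: 1.50 × 26.982 = 40.4730
Si: 2.50 × 28.085 = 70.2125
O: 8 × 15.999 = 127.9920
Summing the contributions gives the formula mass.

270.21 g/mol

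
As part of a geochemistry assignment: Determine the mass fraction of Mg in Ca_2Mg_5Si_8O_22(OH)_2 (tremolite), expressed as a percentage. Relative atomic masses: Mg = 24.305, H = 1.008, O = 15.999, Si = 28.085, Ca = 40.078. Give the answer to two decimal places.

Molar mass of Ca_2Mg_5Si_8O_22(OH)_2: 2×40.078 + 5×24.305 + 8×28.085 + 24×15.999 + 2×1.008 = 812.353 g/mol.
Mass of Mg per formula unit: 5 × 24.305 = 121.525 g.
Weight fraction Mg = 121.525 / 812.353 = 0.1496.

14.96 mass %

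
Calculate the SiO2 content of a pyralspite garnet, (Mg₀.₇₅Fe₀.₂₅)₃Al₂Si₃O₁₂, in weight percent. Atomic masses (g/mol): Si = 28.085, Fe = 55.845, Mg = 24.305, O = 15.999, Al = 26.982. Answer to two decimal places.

42.23 wt%

Molar mass of (Mg₀.₇₅Fe₀.₂₅)₃Al₂Si₃O₁₂ = 2.25·24.305 + 0.75·55.845 + 2·26.982 + 3·28.085 + 12·15.999 = 426.777 g/mol.
Each formula unit contains 3 Si, equivalent to 3/1 = 3.0000 mol SiO2.
M(SiO2) = 1×28.085 + 2×15.999 = 60.083 g/mol.
Mass of SiO2 per formula unit = 3.0000 × 60.083 = 180.249 g.
SiO2 wt% = 180.249 / 426.777 × 100 = 42.23%.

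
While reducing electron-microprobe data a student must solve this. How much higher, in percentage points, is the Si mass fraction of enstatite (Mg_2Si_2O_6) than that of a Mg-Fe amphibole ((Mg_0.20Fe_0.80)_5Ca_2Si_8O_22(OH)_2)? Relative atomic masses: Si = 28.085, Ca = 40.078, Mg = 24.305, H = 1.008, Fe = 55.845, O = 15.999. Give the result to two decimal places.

4.04 percentage points

First mineral: 56.170 g Si in 200.774 g formula = 27.98 wt% Si.
Second mineral: 224.680 g Si in 938.513 g formula = 23.94 wt% Si.
27.98% − 23.94% gives a difference of 4.04 percentage points.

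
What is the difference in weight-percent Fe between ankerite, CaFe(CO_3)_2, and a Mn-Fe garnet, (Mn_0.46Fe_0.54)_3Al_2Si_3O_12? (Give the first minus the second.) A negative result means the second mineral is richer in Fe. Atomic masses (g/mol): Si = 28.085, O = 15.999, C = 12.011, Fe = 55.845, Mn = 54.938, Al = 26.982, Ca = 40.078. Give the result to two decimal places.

7.64 percentage points

First mineral: 55.845 g Fe in 215.939 g formula = 25.86 wt% Fe.
Second mineral: 90.469 g Fe in 496.490 g formula = 18.22 wt% Fe.
25.86% − 18.22% gives a difference of 7.64 percentage points.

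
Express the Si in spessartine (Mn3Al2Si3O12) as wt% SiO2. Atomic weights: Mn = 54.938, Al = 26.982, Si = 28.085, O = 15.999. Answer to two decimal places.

Formula mass = 495.021 g/mol.
3 Si → 3.0000 mol SiO2 per formula unit; M(SiO2) = 60.083, so SiO2 mass = 180.249 g.
180.249/495.021 × 100 = 36.41 wt%.

36.41 wt%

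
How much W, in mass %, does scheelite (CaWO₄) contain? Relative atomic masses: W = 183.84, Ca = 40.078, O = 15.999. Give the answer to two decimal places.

63.85 mass %

Molar mass of CaWO₄: 1·40.078 + 1·183.84 + 4·15.999 = 287.914 g/mol.
Mass of W per formula unit: 1 × 183.84 = 183.840 g.
Weight fraction W = 183.840 / 287.914 = 0.6385.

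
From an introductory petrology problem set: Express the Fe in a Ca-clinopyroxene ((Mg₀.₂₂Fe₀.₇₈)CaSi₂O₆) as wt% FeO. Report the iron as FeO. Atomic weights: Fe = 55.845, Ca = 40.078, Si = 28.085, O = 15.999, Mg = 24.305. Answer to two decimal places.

Formula mass = 241.148 g/mol.
0.78 Fe → 0.7800 mol FeO per formula unit; M(FeO) = 71.844, so FeO mass = 56.038 g.
56.038/241.148 × 100 = 23.24 wt%.

23.24 wt%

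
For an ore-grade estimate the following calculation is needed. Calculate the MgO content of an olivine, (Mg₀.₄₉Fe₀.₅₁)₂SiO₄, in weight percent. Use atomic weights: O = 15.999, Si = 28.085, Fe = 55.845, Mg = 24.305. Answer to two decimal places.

Molar mass of (Mg₀.₄₉Fe₀.₅₁)₂SiO₄ = 0.98*24.305 + 1.02*55.845 + 1*28.085 + 4*15.999 = 172.862 g/mol.
Each formula unit contains 0.98 Mg, equivalent to 0.98/1 = 0.9800 mol MgO.
M(MgO) = 1×24.305 + 1×15.999 = 40.304 g/mol.
Mass of MgO per formula unit = 0.9800 × 40.304 = 39.498 g.
MgO wt% = 39.498 / 172.862 × 100 = 22.85%.

22.85 wt%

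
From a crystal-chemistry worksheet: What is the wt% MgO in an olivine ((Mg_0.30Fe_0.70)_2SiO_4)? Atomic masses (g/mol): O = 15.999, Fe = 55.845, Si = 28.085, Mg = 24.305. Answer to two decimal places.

Formula mass = 184.847 g/mol.
0.60 Mg → 0.6000 mol MgO per formula unit; M(MgO) = 40.304, so MgO mass = 24.182 g.
24.182/184.847 × 100 = 13.08 wt%.

13.08 wt%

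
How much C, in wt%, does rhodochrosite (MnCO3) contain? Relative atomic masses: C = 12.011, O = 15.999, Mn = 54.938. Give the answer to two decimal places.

10.45 wt%

Formula mass = 1*54.938 + 1*12.011 + 3*15.999 = 114.946 g/mol, of which 12.011 g is C.
So C makes up 12.011/114.946 = 0.1045 of the mass, i.e. 10.45%.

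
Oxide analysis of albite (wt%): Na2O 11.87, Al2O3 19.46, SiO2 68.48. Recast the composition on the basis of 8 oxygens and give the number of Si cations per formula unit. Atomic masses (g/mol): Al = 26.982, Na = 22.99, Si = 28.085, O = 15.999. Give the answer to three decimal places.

11.87 wt% Na2O ÷ 61.979 g/mol = 0.19152 mol, giving 0.38304 Na and 0.19152 O.
19.46 wt% Al2O3 ÷ 101.961 g/mol = 0.19086 mol, giving 0.38172 Al and 0.57258 O.
68.48 wt% SiO2 ÷ 60.083 g/mol = 1.13976 mol, giving 1.13976 Si and 2.27952 O.
Oxygen sums to 3.04362; scaling by 8/3.04362 = 2.62845 puts the formula on 8 O.
Si: 1.13976 × 2.62845 = 2.996 atoms per formula unit.

2.996 Si apfu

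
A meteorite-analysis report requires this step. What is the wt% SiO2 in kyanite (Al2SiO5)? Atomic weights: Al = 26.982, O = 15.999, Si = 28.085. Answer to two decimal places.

Formula mass = 162.044 g/mol.
1 Si → 1.0000 mol SiO2 per formula unit; M(SiO2) = 60.083, so SiO2 mass = 60.083 g.
60.083/162.044 × 100 = 37.08 wt%.

37.08 wt%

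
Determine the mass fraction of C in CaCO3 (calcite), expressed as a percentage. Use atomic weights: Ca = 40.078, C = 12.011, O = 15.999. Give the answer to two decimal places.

Molar mass of CaCO3: 1×40.078 + 1×12.011 + 3×15.999 = 100.086 g/mol.
Mass of C per formula unit: 1 × 12.011 = 12.011 g.
Weight fraction C = 12.011 / 100.086 = 0.1200.

12.00 weight percent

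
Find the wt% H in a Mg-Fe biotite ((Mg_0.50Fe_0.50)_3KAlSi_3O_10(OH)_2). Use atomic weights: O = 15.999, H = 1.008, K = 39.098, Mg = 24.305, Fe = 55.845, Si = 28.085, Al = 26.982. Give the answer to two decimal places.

0.43 mass %

Molar mass of (Mg_0.50Fe_0.50)_3KAlSi_3O_10(OH)_2: 1.50×24.305 + 1.50×55.845 + 1×39.098 + 1×26.982 + 3×28.085 + 12×15.999 + 2×1.008 = 464.564 g/mol.
Mass of H per formula unit: 2 × 1.008 = 2.016 g.
Weight fraction H = 2.016 / 464.564 = 0.0043.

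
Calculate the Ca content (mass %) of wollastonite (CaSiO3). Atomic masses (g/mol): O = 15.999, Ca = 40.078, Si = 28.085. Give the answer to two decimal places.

Molar mass of CaSiO3: 1·40.078 + 1·28.085 + 3·15.999 = 116.160 g/mol.
Mass of Ca per formula unit: 1 × 40.078 = 40.078 g.
Weight fraction Ca = 40.078 / 116.160 = 0.3450.

34.50 mass %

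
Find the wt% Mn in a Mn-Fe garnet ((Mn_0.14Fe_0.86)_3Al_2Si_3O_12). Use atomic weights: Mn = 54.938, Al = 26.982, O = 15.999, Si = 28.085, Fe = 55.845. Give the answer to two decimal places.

Molar mass of (Mn_0.14Fe_0.86)_3Al_2Si_3O_12: 0.42×54.938 + 2.58×55.845 + 2×26.982 + 3×28.085 + 12×15.999 = 497.361 g/mol.
Mass of Mn per formula unit: 0.42 × 54.938 = 23.074 g.
Weight fraction Mn = 23.074 / 497.361 = 0.0464.

4.64 mass %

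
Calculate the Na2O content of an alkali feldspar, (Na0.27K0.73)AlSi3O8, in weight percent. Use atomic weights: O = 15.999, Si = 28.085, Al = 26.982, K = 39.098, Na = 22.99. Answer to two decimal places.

M((Na0.27K0.73)AlSi3O8) = 273.978 g/mol; M(Na2O) = 61.979 g/mol.
Moles Na2O per formula unit = 0.27 Na ÷ 2 = 0.1350.
Na2O fraction = (0.1350 × 61.979) / 273.978 = 8.367/273.978 = 0.0305.

3.05 wt%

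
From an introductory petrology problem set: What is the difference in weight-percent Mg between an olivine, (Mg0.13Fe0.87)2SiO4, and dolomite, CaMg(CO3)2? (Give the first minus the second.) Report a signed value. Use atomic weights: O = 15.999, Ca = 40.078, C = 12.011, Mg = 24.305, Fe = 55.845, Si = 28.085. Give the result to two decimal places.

M((Mg0.13Fe0.87)2SiO4) = 195.571 g/mol, so wt% Mg = 6.319/195.571 × 100 = 3.23%.
M(CaMg(CO3)2) = 184.399 g/mol, so wt% Mg = 24.305/184.399 × 100 = 13.18%.
3.23 − 13.18 = -9.95 pp.

-9.95 percentage points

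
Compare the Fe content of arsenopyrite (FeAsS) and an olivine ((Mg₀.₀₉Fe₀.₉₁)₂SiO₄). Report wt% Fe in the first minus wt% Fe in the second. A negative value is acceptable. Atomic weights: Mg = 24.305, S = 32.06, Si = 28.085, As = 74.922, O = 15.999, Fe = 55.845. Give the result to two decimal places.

First mineral: 55.845 g Fe in 162.827 g formula = 34.30 wt% Fe.
Second mineral: 101.638 g Fe in 198.094 g formula = 51.31 wt% Fe.
34.30% − 51.31% gives a difference of -17.01 percentage points.

-17.01 percentage points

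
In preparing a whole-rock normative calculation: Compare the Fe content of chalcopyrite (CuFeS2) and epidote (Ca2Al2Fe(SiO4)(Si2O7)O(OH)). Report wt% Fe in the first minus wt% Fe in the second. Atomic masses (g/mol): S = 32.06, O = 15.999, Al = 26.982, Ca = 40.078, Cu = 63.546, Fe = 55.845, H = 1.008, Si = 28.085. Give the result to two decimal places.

M(CuFeS2) = 183.511 g/mol, so wt% Fe = 55.845/183.511 × 100 = 30.43%.
M(Ca2Al2Fe(SiO4)(Si2O7)O(OH)) = 483.215 g/mol, so wt% Fe = 55.845/483.215 × 100 = 11.56%.
30.43 − 11.56 = 18.87 pp.

18.87 percentage points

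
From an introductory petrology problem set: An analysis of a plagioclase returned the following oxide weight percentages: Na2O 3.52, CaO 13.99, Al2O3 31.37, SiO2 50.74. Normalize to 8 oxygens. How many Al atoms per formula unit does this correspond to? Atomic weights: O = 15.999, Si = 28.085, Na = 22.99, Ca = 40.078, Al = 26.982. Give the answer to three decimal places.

Na2O (M=61.979): mol = 0.05679; Na = 0.11358, O = 0.05679.
CaO (M=56.077): mol = 0.24948; Ca = 0.24948, O = 0.24948.
Al2O3 (M=101.961): mol = 0.30767; Al = 0.61534, O = 0.92301.
SiO2 (M=60.083): mol = 0.84450; Si = 0.84450, O = 1.68900.
ΣO = 2.91828; factor = 8/ΣO = 2.74134.
Al apfu = 0.61534 × 2.74134 = 1.687.

1.687 Al apfu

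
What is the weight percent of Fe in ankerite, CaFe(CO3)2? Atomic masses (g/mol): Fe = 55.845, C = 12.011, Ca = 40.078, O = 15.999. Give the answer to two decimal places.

25.86 mass %

Formula mass = 1×40.078 + 1×55.845 + 2×12.011 + 6×15.999 = 215.939 g/mol, of which 55.845 g is Fe.
So Fe makes up 55.845/215.939 = 0.2586 of the mass, i.e. 25.86%.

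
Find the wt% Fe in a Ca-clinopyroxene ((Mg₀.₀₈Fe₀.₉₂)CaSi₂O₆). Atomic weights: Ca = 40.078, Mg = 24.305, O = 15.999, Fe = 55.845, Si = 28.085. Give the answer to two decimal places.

20.92 weight percent

Molar mass of (Mg₀.₀₈Fe₀.₉₂)CaSi₂O₆: 0.08*24.305 + 0.92*55.845 + 1*40.078 + 2*28.085 + 6*15.999 = 245.564 g/mol.
Mass of Fe per formula unit: 0.92 × 55.845 = 51.377 g.
Weight fraction Fe = 51.377 / 245.564 = 0.2092.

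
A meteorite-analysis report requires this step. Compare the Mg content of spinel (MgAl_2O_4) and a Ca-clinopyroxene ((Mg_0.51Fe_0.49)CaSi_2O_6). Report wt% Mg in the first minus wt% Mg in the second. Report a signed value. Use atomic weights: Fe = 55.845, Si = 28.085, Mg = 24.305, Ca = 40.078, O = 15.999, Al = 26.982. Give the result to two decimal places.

First mineral: 24.305 g Mg in 142.265 g formula = 17.08 wt% Mg.
Second mineral: 12.396 g Mg in 232.002 g formula = 5.34 wt% Mg.
17.08% − 5.34% gives a difference of 11.74 percentage points.

11.74 percentage points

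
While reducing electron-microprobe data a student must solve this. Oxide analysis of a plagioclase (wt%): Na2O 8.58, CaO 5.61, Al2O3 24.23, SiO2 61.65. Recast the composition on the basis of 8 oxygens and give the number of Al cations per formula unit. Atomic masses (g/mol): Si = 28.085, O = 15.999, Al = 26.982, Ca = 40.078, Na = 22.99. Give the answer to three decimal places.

1.266 Al apfu

Na2O (M=61.979): mol = 0.13843; Na = 0.27686, O = 0.13843.
CaO (M=56.077): mol = 0.10004; Ca = 0.10004, O = 0.10004.
Al2O3 (M=101.961): mol = 0.23764; Al = 0.47528, O = 0.71292.
SiO2 (M=60.083): mol = 1.02608; Si = 1.02608, O = 2.05216.
ΣO = 3.00355; factor = 8/ΣO = 2.66351.
Al apfu = 0.47528 × 2.66351 = 1.266.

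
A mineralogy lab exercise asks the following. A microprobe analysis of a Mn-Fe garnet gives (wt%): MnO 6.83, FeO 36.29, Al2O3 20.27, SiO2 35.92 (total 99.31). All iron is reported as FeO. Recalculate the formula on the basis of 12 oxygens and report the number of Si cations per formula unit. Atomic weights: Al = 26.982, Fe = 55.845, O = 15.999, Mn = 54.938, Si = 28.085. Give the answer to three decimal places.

MnO (M=70.937): mol = 0.09628; Mn = 0.09628, O = 0.09628.
FeO (M=71.844): mol = 0.50512; Fe = 0.50512, O = 0.50512.
Al2O3 (M=101.961): mol = 0.19880; Al = 0.39760, O = 0.59640.
SiO2 (M=60.083): mol = 0.59784; Si = 0.59784, O = 1.19568.
ΣO = 2.39348; factor = 12/ΣO = 5.01362.
Si apfu = 0.59784 × 5.01362 = 2.997.

2.997 Si apfu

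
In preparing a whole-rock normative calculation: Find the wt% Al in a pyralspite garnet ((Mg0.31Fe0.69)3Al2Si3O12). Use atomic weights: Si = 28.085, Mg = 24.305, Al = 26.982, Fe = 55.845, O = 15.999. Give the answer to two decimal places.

11.52 weight percent

Molar mass of (Mg0.31Fe0.69)3Al2Si3O12: 0.93*24.305 + 2.07*55.845 + 2*26.982 + 3*28.085 + 12*15.999 = 468.410 g/mol.
Mass of Al per formula unit: 2 × 26.982 = 53.964 g.
Weight fraction Al = 53.964 / 468.410 = 0.1152.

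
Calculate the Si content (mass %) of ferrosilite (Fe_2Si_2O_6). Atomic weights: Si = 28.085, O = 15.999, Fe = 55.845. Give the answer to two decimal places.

Formula mass = 2·55.845 + 2·28.085 + 6·15.999 = 263.854 g/mol, of which 56.170 g is Si.
So Si makes up 56.170/263.854 = 0.2129 of the mass, i.e. 21.29%.

21.29 mass %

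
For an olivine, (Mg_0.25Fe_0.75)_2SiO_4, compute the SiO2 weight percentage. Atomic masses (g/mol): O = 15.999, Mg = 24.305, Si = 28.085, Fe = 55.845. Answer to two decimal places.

31.96 wt%

M((Mg_0.25Fe_0.75)_2SiO_4) = 188.001 g/mol; M(SiO2) = 60.083 g/mol.
Moles SiO2 per formula unit = 1 Si ÷ 1 = 1.0000.
SiO2 fraction = (1.0000 × 60.083) / 188.001 = 60.083/188.001 = 0.3196.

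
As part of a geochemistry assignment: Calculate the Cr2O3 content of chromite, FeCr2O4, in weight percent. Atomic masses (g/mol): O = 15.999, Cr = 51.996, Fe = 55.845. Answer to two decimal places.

Molar mass of FeCr2O4 = 1*55.845 + 2*51.996 + 4*15.999 = 223.833 g/mol.
Each formula unit contains 2 Cr, equivalent to 2/2 = 1.0000 mol Cr2O3.
M(Cr2O3) = 2×51.996 + 3×15.999 = 151.989 g/mol.
Mass of Cr2O3 per formula unit = 1.0000 × 151.989 = 151.989 g.
Cr2O3 wt% = 151.989 / 223.833 × 100 = 67.90%.

67.90 wt%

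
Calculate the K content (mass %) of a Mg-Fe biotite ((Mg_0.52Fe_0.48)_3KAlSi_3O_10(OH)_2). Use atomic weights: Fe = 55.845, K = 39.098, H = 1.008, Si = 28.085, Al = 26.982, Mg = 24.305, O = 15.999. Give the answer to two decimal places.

8.45 mass %

Molar mass of (Mg_0.52Fe_0.48)_3KAlSi_3O_10(OH)_2: 1.56·24.305 + 1.44·55.845 + 1·39.098 + 1·26.982 + 3·28.085 + 12·15.999 + 2·1.008 = 462.672 g/mol.
Mass of K per formula unit: 1 × 39.098 = 39.098 g.
Weight fraction K = 39.098 / 462.672 = 0.0845.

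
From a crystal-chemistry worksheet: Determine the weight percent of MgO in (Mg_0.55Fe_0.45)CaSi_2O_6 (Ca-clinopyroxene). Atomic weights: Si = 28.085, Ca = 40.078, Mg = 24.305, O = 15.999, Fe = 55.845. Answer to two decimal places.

M((Mg_0.55Fe_0.45)CaSi_2O_6) = 230.740 g/mol; M(MgO) = 40.304 g/mol.
Moles MgO per formula unit = 0.55 Mg ÷ 1 = 0.5500.
MgO fraction = (0.5500 × 40.304) / 230.740 = 22.167/230.740 = 0.0961.

9.61 wt%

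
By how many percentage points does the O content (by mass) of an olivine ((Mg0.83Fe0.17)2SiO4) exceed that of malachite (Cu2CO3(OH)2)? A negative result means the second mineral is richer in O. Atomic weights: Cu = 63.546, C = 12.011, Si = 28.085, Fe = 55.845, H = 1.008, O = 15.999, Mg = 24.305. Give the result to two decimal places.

M((Mg0.83Fe0.17)2SiO4) = 151.415 g/mol, so wt% O = 63.996/151.415 × 100 = 42.27%.
M(Cu2CO3(OH)2) = 221.114 g/mol, so wt% O = 79.995/221.114 × 100 = 36.18%.
42.27 − 36.18 = 6.09 pp.

6.09 percentage points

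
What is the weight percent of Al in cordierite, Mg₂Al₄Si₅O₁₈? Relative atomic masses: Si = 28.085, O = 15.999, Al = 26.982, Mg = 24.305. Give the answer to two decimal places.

Formula mass = 2×24.305 + 4×26.982 + 5×28.085 + 18×15.999 = 584.945 g/mol, of which 107.928 g is Al.
So Al makes up 107.928/584.945 = 0.1845 of the mass, i.e. 18.45%.

18.45 mass %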